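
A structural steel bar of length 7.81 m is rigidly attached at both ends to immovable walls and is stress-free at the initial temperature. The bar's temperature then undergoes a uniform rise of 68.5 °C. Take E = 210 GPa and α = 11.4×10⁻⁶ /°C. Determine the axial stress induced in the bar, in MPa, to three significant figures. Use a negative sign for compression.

Free thermal expansion αLΔT = 11.4e-6 · 7810 · 68.5 = 6.099 mm.
The walls impose strain ε = −(6.099)/7810 = -7.8090e-04; σ = Eε = 210000 · -7.8090e-04 = -164 MPa.

-164 MPa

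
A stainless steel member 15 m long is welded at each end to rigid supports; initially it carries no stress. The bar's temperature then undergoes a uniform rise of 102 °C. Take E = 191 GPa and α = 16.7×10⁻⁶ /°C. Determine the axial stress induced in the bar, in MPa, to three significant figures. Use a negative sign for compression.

-325 MPa

Free thermal expansion αLΔT = 16.7e-6 · 15000 · 102 = 25.55 mm.
The walls impose strain ε = −(25.55)/15000 = -1.7034e-03; σ = Eε = 191000 · -1.7034e-03 = -325.3 MPa.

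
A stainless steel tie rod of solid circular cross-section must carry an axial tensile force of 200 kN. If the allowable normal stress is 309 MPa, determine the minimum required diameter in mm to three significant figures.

Required area A ≥ P/σ_allow = 200000/309 = 647.2 mm².
For a solid circular section, d ≥ √(4A/π) = 28.71 mm.

28.7 mm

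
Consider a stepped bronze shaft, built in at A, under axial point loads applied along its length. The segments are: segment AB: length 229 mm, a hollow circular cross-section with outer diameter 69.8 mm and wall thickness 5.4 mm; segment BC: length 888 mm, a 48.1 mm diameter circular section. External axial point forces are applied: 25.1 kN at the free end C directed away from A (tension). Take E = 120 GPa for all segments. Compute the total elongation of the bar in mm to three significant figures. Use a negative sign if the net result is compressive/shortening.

0.146 mm

Internal axial forces (sectioning from the free end, tension +): N_BC = 25.1 kN, N_AB = 25.1 kN.
A_AB = 1093 mm².
A_BC = 1817 mm².
δ_AB = 25100·229/(1093·120000) = 0.04384 mm
δ_BC = 25100·888/(1817·120000) = 0.1022 mm
δ = Σδ_i = 0.1461 mm.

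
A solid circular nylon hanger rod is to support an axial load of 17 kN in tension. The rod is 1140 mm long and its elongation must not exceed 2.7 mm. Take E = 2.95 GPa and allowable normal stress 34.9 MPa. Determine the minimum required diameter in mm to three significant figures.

55.7 mm

Required area A ≥ P/σ_allow = 17000/34.9 = 487.1 mm².
For a solid circular section, d ≥ √(4A/π) = 24.9 mm.
Elongation limit: A ≥ PL/(Eδ_allow) = 17000·1140/(2950·2.7) = 2433 mm² ⇒ d ≥ 55.66 mm.
The elongation limit governs.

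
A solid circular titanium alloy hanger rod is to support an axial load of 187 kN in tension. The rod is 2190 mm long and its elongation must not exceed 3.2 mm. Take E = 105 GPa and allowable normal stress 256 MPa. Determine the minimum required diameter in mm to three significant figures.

Required area A ≥ P/σ_allow = 187000/256 = 730.5 mm².
For a solid circular section, d ≥ √(4A/π) = 30.5 mm.
Elongation limit: A ≥ PL/(Eδ_allow) = 187000·2190/(105000·3.2) = 1219 mm² ⇒ d ≥ 39.39 mm.
The elongation limit governs.

39.4 mm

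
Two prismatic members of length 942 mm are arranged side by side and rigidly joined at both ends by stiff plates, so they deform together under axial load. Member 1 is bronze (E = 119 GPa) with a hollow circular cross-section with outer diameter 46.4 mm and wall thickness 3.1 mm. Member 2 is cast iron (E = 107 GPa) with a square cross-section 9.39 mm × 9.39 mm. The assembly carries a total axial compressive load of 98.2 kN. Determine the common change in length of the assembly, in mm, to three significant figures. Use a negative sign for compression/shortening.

-1.55 mm

A_1 = 421.7 mm².
A_2 = 88.17 mm².
Equal strain + equilibrium ⇒ each member carries load in proportion to AE: A₁E₁ = 50180000 N, A₂E₂ = 9434000 N, ΣAE = 59620000 N.
δ = PL/ΣAE = -98200·942/59620000 = -1.552 mm.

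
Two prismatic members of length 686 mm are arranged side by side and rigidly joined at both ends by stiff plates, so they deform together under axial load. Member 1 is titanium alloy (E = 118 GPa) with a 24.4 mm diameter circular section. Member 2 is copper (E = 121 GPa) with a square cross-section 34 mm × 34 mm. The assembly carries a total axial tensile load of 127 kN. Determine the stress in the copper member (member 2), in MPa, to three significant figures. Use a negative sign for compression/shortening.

78.8 MPa

A_1 = 467.6 mm².
A_2 = 1156 mm².
Equal strain + equilibrium ⇒ each member carries load in proportion to AE: A₁E₁ = 55180000 N, A₂E₂ = 139900000 N, ΣAE = 195100000 N.
σ₂ = P·E₂/ΣAE = 127000·121000/195100000 = 78.78 MPa.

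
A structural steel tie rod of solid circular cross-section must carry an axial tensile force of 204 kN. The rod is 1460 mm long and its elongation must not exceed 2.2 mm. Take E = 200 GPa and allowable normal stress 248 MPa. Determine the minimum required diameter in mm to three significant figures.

32.4 mm

Required area A ≥ P/σ_allow = 204000/248 = 822.6 mm².
For a solid circular section, d ≥ √(4A/π) = 32.36 mm.
Elongation limit: A ≥ PL/(Eδ_allow) = 204000·1460/(200000·2.2) = 676.9 mm² ⇒ d ≥ 29.36 mm.
The stress limit governs.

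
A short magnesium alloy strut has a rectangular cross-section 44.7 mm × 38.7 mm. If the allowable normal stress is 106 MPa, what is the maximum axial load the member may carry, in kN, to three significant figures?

183 kN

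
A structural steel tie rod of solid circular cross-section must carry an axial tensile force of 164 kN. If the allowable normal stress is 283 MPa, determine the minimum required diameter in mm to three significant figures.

Required area A ≥ P/σ_allow = 164000/283 = 579.5 mm².
For a solid circular section, d ≥ √(4A/π) = 27.16 mm.

27.2 mm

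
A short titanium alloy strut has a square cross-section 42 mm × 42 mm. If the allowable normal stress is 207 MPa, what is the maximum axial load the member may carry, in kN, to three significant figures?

A = 1764 mm².
P_max = σ_allow · A = 207 · 1764 = 365100 N = 365.1 kN.

365 kN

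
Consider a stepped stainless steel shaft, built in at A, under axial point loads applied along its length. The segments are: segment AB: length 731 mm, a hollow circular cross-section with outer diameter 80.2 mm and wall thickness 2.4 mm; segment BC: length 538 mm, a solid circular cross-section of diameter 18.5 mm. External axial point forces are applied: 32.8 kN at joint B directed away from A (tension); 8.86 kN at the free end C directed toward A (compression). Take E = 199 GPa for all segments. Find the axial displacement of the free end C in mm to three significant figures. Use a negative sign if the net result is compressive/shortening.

0.0608 mm

Internal axial forces (sectioning from the free end, tension +): N_BC = -8.86 kN, N_AB = 23.94 kN.
A_AB = 586.6 mm².
A_BC = 268.8 mm².
δ_AB = 23940·731/(586.6·199000) = 0.1499 mm
δ_BC = -8860·538/(268.8·199000) = -0.08911 mm
δ = Σδ_i = 0.06081 mm.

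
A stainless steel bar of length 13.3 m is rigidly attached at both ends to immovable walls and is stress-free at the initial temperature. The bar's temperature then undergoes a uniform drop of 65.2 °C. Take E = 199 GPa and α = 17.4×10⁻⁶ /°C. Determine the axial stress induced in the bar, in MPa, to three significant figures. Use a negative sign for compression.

Free thermal expansion αLΔT = 17.4e-6 · 13300 · -65.2 = -15.09 mm.
The walls impose strain ε = −(-15.09)/13300 = 1.1345e-03; σ = Eε = 199000 · 1.1345e-03 = 225.8 MPa.

226 MPa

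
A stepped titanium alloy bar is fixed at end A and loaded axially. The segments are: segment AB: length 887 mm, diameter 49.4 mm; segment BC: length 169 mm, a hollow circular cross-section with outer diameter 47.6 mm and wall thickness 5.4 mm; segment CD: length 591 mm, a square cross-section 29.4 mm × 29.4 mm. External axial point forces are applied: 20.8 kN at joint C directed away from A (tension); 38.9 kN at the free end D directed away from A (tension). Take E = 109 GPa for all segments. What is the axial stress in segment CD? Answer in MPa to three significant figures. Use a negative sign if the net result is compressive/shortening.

45.0 MPa

Internal axial forces (sectioning from the free end, tension +): N_CD = 38.9 kN, N_BC = 59.7 kN, N_AB = 59.7 kN.
A_CD = 864.4 mm².
σ_CD = N_CD/A_CD = 38900/864.4 = 45 MPa.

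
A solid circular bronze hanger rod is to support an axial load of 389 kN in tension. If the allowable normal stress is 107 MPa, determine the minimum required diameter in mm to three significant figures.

Required area A ≥ P/σ_allow = 389000/107 = 3636 mm².
For a solid circular section, d ≥ √(4A/π) = 68.04 mm.

68.0 mm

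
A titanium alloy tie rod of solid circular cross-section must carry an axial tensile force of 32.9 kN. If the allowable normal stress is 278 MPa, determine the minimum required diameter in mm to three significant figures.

12.3 mm

Required area A ≥ P/σ_allow = 32900/278 = 118.3 mm².
For a solid circular section, d ≥ √(4A/π) = 12.28 mm.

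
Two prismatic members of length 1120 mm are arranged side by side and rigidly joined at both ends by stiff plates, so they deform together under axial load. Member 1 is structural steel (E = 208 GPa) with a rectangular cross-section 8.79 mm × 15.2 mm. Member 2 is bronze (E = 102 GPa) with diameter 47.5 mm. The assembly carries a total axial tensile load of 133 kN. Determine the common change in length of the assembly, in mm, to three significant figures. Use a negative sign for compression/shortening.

A_1 = 133.6 mm².
A_2 = 1772 mm².
Equal strain + equilibrium ⇒ each member carries load in proportion to AE: A₁E₁ = 27790000 N, A₂E₂ = 180700000 N, ΣAE = 208500000 N.
δ = PL/ΣAE = 133000·1120/208500000 = 0.7143 mm.

0.714 mm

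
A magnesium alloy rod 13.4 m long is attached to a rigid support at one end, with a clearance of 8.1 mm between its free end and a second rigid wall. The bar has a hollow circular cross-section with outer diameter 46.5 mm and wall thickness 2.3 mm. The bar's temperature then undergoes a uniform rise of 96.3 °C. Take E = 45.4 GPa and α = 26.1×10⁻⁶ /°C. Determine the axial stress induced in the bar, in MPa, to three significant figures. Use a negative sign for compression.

Free thermal expansion αLΔT = 26.1e-6 · 13400 · 96.3 = 33.68 mm.
The walls engage after the gap closes; constrained expansion = 33.68 − 8.1 = 25.58 mm.
The walls impose strain ε = −(25.58)/13400 = -1.9090e-03; σ = Eε = 45400 · -1.9090e-03 = -86.67 MPa.

-86.7 MPa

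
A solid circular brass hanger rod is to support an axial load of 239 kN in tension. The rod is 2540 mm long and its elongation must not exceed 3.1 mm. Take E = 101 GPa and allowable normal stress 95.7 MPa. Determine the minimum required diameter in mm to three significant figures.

Required area A ≥ P/σ_allow = 239000/95.7 = 2497 mm².
For a solid circular section, d ≥ √(4A/π) = 56.39 mm.
Elongation limit: A ≥ PL/(Eδ_allow) = 239000·2540/(101000·3.1) = 1939 mm² ⇒ d ≥ 49.69 mm.
The stress limit governs.

56.4 mm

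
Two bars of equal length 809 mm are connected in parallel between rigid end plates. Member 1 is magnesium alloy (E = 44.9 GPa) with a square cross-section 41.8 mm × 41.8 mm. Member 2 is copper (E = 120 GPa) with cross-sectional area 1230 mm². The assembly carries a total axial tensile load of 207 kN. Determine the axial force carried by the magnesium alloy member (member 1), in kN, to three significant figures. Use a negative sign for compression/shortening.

71.8 kN

A_1 = 1747 mm².
Equal strain + equilibrium ⇒ each member carries load in proportion to AE: A₁E₁ = 78450000 N, A₂E₂ = 147600000 N, ΣAE = 226100000 N.
F₁ = P·A₁E₁/ΣAE = 207000·78450000/226100000 = 71840 N.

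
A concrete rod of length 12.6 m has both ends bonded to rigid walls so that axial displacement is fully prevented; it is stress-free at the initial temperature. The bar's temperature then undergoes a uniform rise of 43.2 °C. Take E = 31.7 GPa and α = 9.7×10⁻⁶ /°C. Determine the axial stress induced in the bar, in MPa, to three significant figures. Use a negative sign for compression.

-13.3 MPa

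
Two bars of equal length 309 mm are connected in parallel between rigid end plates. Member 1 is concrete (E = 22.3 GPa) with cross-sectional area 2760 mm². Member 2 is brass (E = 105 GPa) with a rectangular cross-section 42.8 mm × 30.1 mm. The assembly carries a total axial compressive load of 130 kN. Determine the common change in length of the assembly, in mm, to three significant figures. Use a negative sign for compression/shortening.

-0.204 mm

A_2 = 1288 mm².
Equal strain + equilibrium ⇒ each member carries load in proportion to AE: A₁E₁ = 61550000 N, A₂E₂ = 135300000 N, ΣAE = 196800000 N.
δ = PL/ΣAE = -130000·309/196800000 = -0.2041 mm.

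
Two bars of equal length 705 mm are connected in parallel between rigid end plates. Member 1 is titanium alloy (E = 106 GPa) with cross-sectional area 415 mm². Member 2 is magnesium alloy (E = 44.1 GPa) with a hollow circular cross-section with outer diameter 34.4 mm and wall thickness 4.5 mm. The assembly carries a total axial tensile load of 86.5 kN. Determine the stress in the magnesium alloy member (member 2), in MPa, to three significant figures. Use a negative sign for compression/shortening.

60.9 MPa

A_2 = 422.7 mm².
Equal strain + equilibrium ⇒ each member carries load in proportion to AE: A₁E₁ = 43990000 N, A₂E₂ = 18640000 N, ΣAE = 62630000 N.
σ₂ = P·E₂/ΣAE = 86500·44100/62630000 = 60.91 MPa.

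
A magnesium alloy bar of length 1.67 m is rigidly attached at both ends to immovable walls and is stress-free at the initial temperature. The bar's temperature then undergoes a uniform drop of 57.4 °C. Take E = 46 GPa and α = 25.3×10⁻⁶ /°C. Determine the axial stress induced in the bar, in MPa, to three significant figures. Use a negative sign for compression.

66.8 MPa

Free thermal expansion αLΔT = 25.3e-6 · 1670 · -57.4 = -2.425 mm.
The walls impose strain ε = −(-2.425)/1670 = 1.4522e-03; σ = Eε = 46000 · 1.4522e-03 = 66.8 MPa.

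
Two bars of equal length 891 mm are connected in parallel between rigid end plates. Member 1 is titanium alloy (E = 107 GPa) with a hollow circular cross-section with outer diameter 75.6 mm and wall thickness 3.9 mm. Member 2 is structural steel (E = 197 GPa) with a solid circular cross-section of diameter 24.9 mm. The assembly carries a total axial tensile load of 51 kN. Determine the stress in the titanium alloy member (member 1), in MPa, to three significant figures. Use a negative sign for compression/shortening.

28.7 MPa

A_1 = 878.5 mm².
A_2 = 487 mm².
Equal strain + equilibrium ⇒ each member carries load in proportion to AE: A₁E₁ = 94000000 N, A₂E₂ = 95930000 N, ΣAE = 189900000 N.
σ₁ = P·E₁/ΣAE = 51000·107000/189900000 = 28.73 MPa.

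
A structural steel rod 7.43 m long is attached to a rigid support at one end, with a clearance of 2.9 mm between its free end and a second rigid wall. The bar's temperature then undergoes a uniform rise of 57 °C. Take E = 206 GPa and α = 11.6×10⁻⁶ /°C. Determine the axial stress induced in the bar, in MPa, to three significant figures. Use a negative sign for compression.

Free thermal expansion αLΔT = 11.6e-6 · 7430 · 57 = 4.913 mm.
The walls engage after the gap closes; constrained expansion = 4.913 − 2.9 = 2.013 mm.
The walls impose strain ε = −(2.013)/7430 = -2.7089e-04; σ = Eε = 206000 · -2.7089e-04 = -55.8 MPa.

-55.8 MPa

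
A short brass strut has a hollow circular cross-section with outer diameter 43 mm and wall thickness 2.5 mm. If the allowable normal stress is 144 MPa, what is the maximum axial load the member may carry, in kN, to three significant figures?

45.8 kN

A = 318.1 mm².
P_max = σ_allow · A = 144 · 318.1 = 45800 N = 45.8 kN.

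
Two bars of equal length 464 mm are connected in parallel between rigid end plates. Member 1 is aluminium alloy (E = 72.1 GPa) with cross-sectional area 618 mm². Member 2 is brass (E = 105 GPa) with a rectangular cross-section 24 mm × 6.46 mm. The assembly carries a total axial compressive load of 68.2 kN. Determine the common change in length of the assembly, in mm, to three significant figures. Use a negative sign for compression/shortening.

-0.520 mm

A_2 = 155 mm².
Equal strain + equilibrium ⇒ each member carries load in proportion to AE: A₁E₁ = 44560000 N, A₂E₂ = 16280000 N, ΣAE = 60840000 N.
δ = PL/ΣAE = -68200·464/60840000 = -0.5202 mm.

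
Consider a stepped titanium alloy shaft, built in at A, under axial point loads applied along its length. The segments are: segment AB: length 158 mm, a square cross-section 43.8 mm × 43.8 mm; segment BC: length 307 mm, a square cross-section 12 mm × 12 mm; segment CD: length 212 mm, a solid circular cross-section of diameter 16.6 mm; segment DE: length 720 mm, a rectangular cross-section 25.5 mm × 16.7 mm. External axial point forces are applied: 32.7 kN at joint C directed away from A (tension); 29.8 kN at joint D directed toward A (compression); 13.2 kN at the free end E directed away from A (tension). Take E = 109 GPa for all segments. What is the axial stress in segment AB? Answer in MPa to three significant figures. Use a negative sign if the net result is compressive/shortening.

8.39 MPa

Internal axial forces (sectioning from the free end, tension +): N_DE = 13.2 kN, N_CD = -16.6 kN, N_BC = 16.1 kN, N_AB = 16.1 kN.
A_AB = 1918 mm².
σ_AB = N_AB/A_AB = 16100/1918 = 8.392 MPa.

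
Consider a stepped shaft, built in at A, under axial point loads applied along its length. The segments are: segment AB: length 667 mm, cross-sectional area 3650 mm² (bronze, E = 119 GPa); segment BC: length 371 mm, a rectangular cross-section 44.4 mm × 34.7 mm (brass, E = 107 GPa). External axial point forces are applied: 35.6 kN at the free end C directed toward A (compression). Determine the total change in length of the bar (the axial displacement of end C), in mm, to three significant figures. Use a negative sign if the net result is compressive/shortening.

-0.135 mm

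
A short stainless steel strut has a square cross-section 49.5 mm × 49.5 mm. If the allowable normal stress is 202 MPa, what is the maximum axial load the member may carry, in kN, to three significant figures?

A = 2450 mm².
P_max = σ_allow · A = 202 · 2450 = 495000 N = 495 kN.

495 kN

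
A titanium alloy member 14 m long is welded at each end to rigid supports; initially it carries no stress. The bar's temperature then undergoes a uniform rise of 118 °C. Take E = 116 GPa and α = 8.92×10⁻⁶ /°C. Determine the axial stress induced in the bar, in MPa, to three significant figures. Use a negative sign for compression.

-122 MPa

Free thermal expansion αLΔT = 8.92e-6 · 14000 · 118 = 14.74 mm.
The walls impose strain ε = −(14.74)/14000 = -1.0526e-03; σ = Eε = 116000 · -1.0526e-03 = -122.1 MPa.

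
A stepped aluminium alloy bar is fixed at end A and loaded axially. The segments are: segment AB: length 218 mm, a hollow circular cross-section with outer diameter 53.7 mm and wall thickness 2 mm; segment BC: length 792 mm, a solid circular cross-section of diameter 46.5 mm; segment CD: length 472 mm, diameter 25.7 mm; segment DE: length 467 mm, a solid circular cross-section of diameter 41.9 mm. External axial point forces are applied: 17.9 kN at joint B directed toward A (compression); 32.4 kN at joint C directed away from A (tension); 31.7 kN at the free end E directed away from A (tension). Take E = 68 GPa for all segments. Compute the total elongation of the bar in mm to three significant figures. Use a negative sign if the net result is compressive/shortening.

Internal axial forces (sectioning from the free end, tension +): N_DE = 31.7 kN, N_CD = 31.7 kN, N_BC = 64.1 kN, N_AB = 46.2 kN.
A_AB = 324.8 mm².
A_BC = 1698 mm².
A_CD = 518.7 mm².
A_DE = 1379 mm².
δ_AB = 46200·218/(324.8·68000) = 0.456 mm
δ_BC = 64100·792/(1698·68000) = 0.4396 mm
δ_CD = 31700·472/(518.7·68000) = 0.4242 mm
δ_DE = 31700·467/(1379·68000) = 0.1579 mm
δ = Σδ_i = 1.478 mm.

1.48 mm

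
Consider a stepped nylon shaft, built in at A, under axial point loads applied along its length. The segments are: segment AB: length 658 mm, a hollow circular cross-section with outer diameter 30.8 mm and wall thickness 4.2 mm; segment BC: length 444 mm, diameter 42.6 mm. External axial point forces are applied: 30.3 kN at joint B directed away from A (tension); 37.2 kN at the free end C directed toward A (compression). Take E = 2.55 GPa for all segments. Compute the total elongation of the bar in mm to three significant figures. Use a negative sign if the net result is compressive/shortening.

Internal axial forces (sectioning from the free end, tension +): N_BC = -37.2 kN, N_AB = -6.9 kN.
A_AB = 351 mm².
A_BC = 1425 mm².
δ_AB = -6900·658/(351·2550) = -5.073 mm
δ_BC = -37200·444/(1425·2550) = -4.544 mm
δ = Σδ_i = -9.617 mm.

-9.62 mm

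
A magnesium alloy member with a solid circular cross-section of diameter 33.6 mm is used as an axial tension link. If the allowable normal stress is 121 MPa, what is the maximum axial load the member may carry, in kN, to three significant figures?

107 kN

A = 886.7 mm².
P_max = σ_allow · A = 121 · 886.7 = 107300 N = 107.3 kN.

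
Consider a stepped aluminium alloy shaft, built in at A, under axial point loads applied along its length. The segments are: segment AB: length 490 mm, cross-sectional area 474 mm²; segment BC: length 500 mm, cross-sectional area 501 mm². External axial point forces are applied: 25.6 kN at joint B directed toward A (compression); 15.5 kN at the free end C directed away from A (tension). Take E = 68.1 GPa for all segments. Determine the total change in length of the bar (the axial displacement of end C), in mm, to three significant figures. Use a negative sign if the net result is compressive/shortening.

0.0738 mm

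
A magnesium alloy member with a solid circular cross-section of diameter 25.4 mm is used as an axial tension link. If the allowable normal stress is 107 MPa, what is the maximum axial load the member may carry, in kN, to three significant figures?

54.2 kN

A = 506.7 mm².
P_max = σ_allow · A = 107 · 506.7 = 54220 N = 54.22 kN.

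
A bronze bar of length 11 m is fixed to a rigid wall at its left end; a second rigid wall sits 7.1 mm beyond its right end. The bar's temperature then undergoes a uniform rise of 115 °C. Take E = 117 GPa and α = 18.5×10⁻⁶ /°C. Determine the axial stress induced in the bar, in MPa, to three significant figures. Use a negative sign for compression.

-173 MPa

Free thermal expansion αLΔT = 18.5e-6 · 11000 · 115 = 23.4 mm.
The walls engage after the gap closes; constrained expansion = 23.4 − 7.1 = 16.3 mm.
The walls impose strain ε = −(16.3)/11000 = -1.4820e-03; σ = Eε = 117000 · -1.4820e-03 = -173.4 MPa.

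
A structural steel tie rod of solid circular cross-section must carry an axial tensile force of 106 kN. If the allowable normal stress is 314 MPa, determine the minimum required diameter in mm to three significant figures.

20.7 mm

Required area A ≥ P/σ_allow = 106000/314 = 337.6 mm².
For a solid circular section, d ≥ √(4A/π) = 20.73 mm.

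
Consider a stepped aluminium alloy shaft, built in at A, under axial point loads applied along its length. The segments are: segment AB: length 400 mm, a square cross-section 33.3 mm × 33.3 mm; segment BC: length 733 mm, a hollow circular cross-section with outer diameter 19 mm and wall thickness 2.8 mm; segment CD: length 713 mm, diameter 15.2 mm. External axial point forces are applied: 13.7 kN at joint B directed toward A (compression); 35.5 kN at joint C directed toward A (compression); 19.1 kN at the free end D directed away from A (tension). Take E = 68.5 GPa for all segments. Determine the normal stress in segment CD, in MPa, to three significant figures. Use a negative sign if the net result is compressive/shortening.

105 MPa

Internal axial forces (sectioning from the free end, tension +): N_CD = 19.1 kN, N_BC = -16.4 kN, N_AB = -30.1 kN.
A_CD = 181.5 mm².
σ_CD = N_CD/A_CD = 19100/181.5 = 105.3 MPa.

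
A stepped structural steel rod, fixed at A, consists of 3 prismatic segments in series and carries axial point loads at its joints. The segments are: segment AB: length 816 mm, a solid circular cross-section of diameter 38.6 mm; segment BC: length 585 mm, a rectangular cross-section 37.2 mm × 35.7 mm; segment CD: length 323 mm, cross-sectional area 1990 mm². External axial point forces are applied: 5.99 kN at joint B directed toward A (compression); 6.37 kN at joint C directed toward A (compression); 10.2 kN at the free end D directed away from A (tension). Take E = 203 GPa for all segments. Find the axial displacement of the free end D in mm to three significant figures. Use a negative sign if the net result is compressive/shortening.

0.00905 mm

Internal axial forces (sectioning from the free end, tension +): N_CD = 10.2 kN, N_BC = 3.83 kN, N_AB = -2.16 kN.
A_AB = 1170 mm².
A_BC = 1328 mm².
δ_AB = -2160·816/(1170·203000) = -0.00742 mm
δ_BC = 3830·585/(1328·203000) = 0.008311 mm
δ_CD = 10200·323/(1990·203000) = 0.008156 mm
δ = Σδ_i = 0.009047 mm.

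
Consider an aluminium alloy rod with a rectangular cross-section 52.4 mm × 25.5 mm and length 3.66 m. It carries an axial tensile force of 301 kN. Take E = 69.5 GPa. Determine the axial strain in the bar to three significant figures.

A = 1336 mm².
σ = N/A = 225.3 MPa; ε = σ/E = 225.3/69500 = 3.241e-03.

0.00324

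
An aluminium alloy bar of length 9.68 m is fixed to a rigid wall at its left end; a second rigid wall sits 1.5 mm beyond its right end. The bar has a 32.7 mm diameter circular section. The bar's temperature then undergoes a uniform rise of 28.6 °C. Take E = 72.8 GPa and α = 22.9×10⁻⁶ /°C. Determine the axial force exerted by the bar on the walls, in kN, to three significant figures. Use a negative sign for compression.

-30.6 kN

Free thermal expansion αLΔT = 22.9e-6 · 9680 · 28.6 = 6.34 mm.
The walls engage after the gap closes; constrained expansion = 6.34 − 1.5 = 4.84 mm.
The walls impose strain ε = −(4.84)/9680 = -4.9998e-04; σ = Eε = 72800 · -4.9998e-04 = -36.4 MPa.
Wall reaction R = σ·A = -36.4·839.8 = -30570 N = -30.57 kN.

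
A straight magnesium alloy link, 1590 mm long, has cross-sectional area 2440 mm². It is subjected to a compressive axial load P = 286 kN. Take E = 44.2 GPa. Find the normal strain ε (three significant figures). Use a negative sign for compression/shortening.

-0.00265

σ = N/A = -117.2 MPa; ε = σ/E = -117.2/44200 = -2.652e-03.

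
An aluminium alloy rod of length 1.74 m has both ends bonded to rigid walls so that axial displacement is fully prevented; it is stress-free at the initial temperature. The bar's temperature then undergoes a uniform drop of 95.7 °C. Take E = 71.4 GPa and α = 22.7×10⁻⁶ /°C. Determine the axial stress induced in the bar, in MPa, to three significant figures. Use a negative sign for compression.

155 MPa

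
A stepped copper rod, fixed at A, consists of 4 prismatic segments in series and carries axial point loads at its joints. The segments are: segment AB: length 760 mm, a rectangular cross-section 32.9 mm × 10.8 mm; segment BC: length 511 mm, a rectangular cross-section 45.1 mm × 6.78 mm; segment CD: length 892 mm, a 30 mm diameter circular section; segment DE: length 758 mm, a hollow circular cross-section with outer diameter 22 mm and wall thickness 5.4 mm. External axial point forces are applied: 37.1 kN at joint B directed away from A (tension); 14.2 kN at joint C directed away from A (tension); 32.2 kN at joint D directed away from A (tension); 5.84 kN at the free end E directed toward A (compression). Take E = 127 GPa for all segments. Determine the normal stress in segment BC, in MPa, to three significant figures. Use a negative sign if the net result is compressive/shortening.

Internal axial forces (sectioning from the free end, tension +): N_DE = -5.84 kN, N_CD = 26.36 kN, N_BC = 40.56 kN, N_AB = 77.66 kN.
A_BC = 305.8 mm².
σ_BC = N_BC/A_BC = 40560/305.8 = 132.6 MPa.

133 MPa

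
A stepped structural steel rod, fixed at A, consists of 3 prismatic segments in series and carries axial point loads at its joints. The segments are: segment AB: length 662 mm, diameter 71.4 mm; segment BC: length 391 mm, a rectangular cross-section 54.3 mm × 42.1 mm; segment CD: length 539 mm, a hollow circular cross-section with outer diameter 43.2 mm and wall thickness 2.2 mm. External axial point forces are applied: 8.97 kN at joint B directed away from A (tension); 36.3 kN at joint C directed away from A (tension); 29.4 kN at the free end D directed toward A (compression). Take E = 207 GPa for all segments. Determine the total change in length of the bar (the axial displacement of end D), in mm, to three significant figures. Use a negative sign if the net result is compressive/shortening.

-0.252 mm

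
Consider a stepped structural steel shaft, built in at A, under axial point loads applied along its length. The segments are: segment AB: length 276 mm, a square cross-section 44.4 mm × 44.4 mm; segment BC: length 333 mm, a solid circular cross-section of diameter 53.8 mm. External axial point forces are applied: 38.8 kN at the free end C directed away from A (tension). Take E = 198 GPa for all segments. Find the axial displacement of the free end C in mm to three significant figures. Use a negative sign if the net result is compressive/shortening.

Internal axial forces (sectioning from the free end, tension +): N_BC = 38.8 kN, N_AB = 38.8 kN.
A_AB = 1971 mm².
A_BC = 2273 mm².
δ_AB = 38800·276/(1971·198000) = 0.02744 mm
δ_BC = 38800·333/(2273·198000) = 0.0287 mm
δ = Σδ_i = 0.05614 mm.

0.0561 mm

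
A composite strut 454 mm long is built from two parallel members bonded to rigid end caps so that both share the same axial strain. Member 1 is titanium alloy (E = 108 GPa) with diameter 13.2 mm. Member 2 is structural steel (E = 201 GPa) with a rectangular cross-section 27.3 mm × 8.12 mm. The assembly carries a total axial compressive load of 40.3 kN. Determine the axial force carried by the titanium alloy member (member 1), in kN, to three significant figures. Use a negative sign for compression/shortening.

-10.0 kN

A_1 = 136.8 mm².
A_2 = 221.7 mm².
Equal strain + equilibrium ⇒ each member carries load in proportion to AE: A₁E₁ = 14780000 N, A₂E₂ = 44560000 N, ΣAE = 59340000 N.
F₁ = P·A₁E₁/ΣAE = -40300·14780000/59340000 = -10040 N.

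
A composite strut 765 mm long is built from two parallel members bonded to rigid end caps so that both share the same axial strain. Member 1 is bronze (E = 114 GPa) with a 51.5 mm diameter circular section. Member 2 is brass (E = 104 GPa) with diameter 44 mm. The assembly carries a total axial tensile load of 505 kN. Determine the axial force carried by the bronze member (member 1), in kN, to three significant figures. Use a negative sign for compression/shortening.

303 kN

A_1 = 2083 mm².
A_2 = 1521 mm².
Equal strain + equilibrium ⇒ each member carries load in proportion to AE: A₁E₁ = 237500000 N, A₂E₂ = 158100000 N, ΣAE = 395600000 N.
F₁ = P·A₁E₁/ΣAE = 505000·237500000/395600000 = 303100 N.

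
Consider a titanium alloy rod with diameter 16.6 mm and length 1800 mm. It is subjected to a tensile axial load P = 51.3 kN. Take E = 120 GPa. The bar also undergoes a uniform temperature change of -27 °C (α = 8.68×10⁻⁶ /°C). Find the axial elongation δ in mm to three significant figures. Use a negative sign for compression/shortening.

A = 216.4 mm².
δ_mech = NL/(AE) = 51300·1800/(216.4·120000) = 3.556 mm.
δ_thermal = αLΔT = 8.68e-6·1800·-27 = -0.4218 mm.
δ = δ_mech + δ_thermal = 3.134 mm.

3.13 mm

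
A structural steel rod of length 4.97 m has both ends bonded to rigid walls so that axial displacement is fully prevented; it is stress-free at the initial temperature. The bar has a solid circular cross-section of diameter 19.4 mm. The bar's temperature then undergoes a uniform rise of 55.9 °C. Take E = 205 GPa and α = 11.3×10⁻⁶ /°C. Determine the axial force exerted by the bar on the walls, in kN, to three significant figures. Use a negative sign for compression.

Free thermal expansion αLΔT = 11.3e-6 · 4970 · 55.9 = 3.139 mm.
The walls impose strain ε = −(3.139)/4970 = -6.3167e-04; σ = Eε = 205000 · -6.3167e-04 = -129.5 MPa.
Wall reaction R = σ·A = -129.5·295.6 = -38280 N = -38.28 kN.

-38.3 kN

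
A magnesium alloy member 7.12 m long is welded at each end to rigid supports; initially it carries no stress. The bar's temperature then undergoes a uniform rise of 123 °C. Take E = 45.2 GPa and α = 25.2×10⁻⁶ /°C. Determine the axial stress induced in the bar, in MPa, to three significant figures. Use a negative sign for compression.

Free thermal expansion αLΔT = 25.2e-6 · 7120 · 123 = 22.07 mm.
The walls impose strain ε = −(22.07)/7120 = -3.0996e-03; σ = Eε = 45200 · -3.0996e-03 = -140.1 MPa.

-140 MPa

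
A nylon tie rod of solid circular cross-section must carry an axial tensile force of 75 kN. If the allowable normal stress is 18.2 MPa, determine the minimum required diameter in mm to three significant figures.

72.4 mm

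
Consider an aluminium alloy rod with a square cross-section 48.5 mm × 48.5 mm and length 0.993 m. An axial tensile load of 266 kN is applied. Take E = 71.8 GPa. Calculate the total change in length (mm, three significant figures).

1.56 mm

A = 2352 mm².
δ_mech = NL/(AE) = 266000·993/(2352·71800) = 1.564 mm.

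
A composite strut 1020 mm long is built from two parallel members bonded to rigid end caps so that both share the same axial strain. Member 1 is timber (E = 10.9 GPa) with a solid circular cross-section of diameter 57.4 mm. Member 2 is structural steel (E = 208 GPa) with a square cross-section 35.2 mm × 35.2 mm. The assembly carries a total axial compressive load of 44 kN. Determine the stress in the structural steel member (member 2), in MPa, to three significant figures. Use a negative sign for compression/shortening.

-32.0 MPa

A_1 = 2588 mm².
A_2 = 1239 mm².
Equal strain + equilibrium ⇒ each member carries load in proportion to AE: A₁E₁ = 28210000 N, A₂E₂ = 257700000 N, ΣAE = 285900000 N.
σ₂ = P·E₂/ΣAE = -44000·208000/285900000 = -32.01 MPa.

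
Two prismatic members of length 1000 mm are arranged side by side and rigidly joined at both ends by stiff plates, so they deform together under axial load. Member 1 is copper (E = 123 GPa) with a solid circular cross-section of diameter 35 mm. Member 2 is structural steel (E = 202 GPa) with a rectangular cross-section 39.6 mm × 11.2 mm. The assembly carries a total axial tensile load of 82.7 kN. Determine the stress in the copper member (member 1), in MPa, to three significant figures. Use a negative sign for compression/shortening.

48.9 MPa

A_1 = 962.1 mm².
A_2 = 443.5 mm².
Equal strain + equilibrium ⇒ each member carries load in proportion to AE: A₁E₁ = 118300000 N, A₂E₂ = 89590000 N, ΣAE = 207900000 N.
σ₁ = P·E₁/ΣAE = 82700·123000/207900000 = 48.92 MPa.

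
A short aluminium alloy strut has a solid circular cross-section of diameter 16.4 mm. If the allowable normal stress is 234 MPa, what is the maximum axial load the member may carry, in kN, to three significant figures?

49.4 kN

A = 211.2 mm².
P_max = σ_allow · A = 234 · 211.2 = 49430 N = 49.43 kN.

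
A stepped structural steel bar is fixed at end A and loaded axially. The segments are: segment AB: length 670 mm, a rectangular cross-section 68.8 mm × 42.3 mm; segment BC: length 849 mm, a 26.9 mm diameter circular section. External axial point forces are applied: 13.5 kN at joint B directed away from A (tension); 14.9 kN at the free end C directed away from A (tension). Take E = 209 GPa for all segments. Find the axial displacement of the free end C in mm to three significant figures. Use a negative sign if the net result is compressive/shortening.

0.138 mm

Internal axial forces (sectioning from the free end, tension +): N_BC = 14.9 kN, N_AB = 28.4 kN.
A_AB = 2910 mm².
A_BC = 568.3 mm².
δ_AB = 28400·670/(2910·209000) = 0.03128 mm
δ_BC = 14900·849/(568.3·209000) = 0.1065 mm
δ = Σδ_i = 0.1378 mm.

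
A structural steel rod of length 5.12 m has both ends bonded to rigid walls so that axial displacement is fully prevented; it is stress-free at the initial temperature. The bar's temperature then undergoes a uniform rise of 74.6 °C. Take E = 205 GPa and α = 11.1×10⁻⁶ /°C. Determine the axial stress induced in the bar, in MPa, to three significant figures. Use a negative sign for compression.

Free thermal expansion αLΔT = 11.1e-6 · 5120 · 74.6 = 4.24 mm.
The walls impose strain ε = −(4.24)/5120 = -8.2806e-04; σ = Eε = 205000 · -8.2806e-04 = -169.8 MPa.

-170 MPa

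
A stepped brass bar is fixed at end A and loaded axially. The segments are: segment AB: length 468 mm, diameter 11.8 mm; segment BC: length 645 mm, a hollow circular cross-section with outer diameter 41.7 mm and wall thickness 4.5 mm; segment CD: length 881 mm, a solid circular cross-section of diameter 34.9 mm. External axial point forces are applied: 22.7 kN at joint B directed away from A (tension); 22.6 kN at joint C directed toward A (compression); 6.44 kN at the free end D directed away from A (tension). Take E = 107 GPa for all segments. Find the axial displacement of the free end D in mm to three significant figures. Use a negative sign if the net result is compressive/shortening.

0.132 mm

Internal axial forces (sectioning from the free end, tension +): N_CD = 6.44 kN, N_BC = -16.16 kN, N_AB = 6.54 kN.
A_AB = 109.4 mm².
A_BC = 525.9 mm².
A_CD = 956.6 mm².
δ_AB = 6540·468/(109.4·107000) = 0.2616 mm
δ_BC = -16160·645/(525.9·107000) = -0.1852 mm
δ_CD = 6440·881/(956.6·107000) = 0.05543 mm
δ = Σδ_i = 0.1318 mm.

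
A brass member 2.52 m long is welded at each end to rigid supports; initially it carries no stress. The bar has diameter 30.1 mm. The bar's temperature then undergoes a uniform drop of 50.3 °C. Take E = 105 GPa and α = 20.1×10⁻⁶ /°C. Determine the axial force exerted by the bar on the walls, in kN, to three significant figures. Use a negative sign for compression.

75.5 kN

Free thermal expansion αLΔT = 20.1e-6 · 2520 · -50.3 = -2.548 mm.
The walls impose strain ε = −(-2.548)/2520 = 1.0110e-03; σ = Eε = 105000 · 1.0110e-03 = 106.2 MPa.
Wall reaction R = σ·A = 106.2·711.6 = 75540 N = 75.54 kN.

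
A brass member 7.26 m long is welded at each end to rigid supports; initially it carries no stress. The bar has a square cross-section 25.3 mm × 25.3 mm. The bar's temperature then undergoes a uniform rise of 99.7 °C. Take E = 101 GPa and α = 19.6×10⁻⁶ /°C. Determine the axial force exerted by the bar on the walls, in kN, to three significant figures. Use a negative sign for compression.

Free thermal expansion αLΔT = 19.6e-6 · 7260 · 99.7 = 14.19 mm.
The walls impose strain ε = −(14.19)/7260 = -1.9541e-03; σ = Eε = 101000 · -1.9541e-03 = -197.4 MPa.
Wall reaction R = σ·A = -197.4·640.1 = -126300 N = -126.3 kN.

-126 kN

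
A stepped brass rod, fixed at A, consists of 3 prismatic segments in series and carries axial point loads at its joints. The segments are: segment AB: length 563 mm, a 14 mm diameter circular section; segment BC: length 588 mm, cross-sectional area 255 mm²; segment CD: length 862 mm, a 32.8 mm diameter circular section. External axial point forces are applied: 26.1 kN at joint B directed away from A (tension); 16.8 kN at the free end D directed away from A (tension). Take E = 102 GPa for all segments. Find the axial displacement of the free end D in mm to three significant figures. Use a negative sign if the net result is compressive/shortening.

2.09 mm

Internal axial forces (sectioning from the free end, tension +): N_CD = 16.8 kN, N_BC = 16.8 kN, N_AB = 42.9 kN.
A_AB = 153.9 mm².
A_CD = 845 mm².
δ_AB = 42900·563/(153.9·102000) = 1.538 mm
δ_BC = 16800·588/(255·102000) = 0.3798 mm
δ_CD = 16800·862/(845·102000) = 0.168 mm
δ = Σδ_i = 2.086 mm.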